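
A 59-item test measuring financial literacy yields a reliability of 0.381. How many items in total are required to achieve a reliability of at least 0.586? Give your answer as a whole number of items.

Invert Spearman-Brown to solve for n:
n = r*(1 − r) / [ r (1 − r*) ]
n = [0.586 × 0.619] / [0.381 × 0.414]
  = 0.362734 / 0.157734 = 2.2997
So the test needs 2.2997 × 59 ≈ 135.68 items; rounding up, 136.

136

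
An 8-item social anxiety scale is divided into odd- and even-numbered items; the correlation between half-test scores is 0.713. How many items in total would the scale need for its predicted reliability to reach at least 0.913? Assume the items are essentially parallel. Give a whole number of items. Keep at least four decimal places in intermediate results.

17

Corrected full-test reliability: r_full = 2 × 0.713 / (1 + 0.713) ≈ 0.8325
n = r_tgt(1 − r_full) / [r_full(1 − r_tgt)] = 0.913 × 0.1675 / (0.8325 × 0.087) ≈ 2.1115
Items = 2.1115 × 8 ≈ 16.89 → 17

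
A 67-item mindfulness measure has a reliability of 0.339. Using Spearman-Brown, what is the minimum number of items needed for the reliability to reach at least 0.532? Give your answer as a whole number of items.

n = 0.532(1 − 0.339) / [0.339(1 − 0.532)]
n = 0.351652 / 0.158652 ≈ 2.2165
2.2165 × 67 = 148.51 → 149 items

149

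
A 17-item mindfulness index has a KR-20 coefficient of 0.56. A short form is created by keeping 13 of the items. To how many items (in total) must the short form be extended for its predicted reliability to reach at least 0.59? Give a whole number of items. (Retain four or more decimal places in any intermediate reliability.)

Short-form reliability: n = 13/17 = 0.7647; r_13 = n·r/(1+(n−1)r) ≈ 0.4932
Length factor from the short form to reach 0.59: n' = 0.59(1 − 0.4932) / [0.4932(1 − 0.59)] ≈ 1.4787
Total items = 1.4787 × 13 = 19.22, rounded up to 20.

20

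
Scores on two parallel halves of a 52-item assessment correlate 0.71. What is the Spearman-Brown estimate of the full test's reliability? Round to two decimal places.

0.83

The full test is twice the length of either half (n = 2).
r_full = 2(0.71) / (1 + 0.71)
       = 1.4200 / 1.7100 = 0.8304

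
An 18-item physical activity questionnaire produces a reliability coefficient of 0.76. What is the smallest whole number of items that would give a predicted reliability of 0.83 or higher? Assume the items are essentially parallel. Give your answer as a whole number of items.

Invert Spearman-Brown to solve for n:
n = r*(1 − r) / [ r (1 − r*) ]
n = [0.83 × 0.24] / [0.76 × 0.17]
  = 0.1992 / 0.1292 = 1.5418
Items needed = n × 18 = 1.5418 × 18 ≈ 27.75 → round up to 28

28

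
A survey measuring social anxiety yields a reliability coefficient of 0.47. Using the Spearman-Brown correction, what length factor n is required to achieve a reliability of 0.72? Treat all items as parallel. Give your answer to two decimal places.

2.90

n = [0.72 × 0.53] / [0.47 × 0.28]
  = 0.3816 / 0.1316 = 2.8997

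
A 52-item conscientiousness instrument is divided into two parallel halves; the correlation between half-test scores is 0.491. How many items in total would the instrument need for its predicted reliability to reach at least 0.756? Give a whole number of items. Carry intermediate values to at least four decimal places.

r_full = 2(0.491)/(1 + 0.491) = 0.6586
Solve Spearman-Brown for n: n = 0.756(1 − 0.6586) / [0.6586(1 − 0.756)] = 1.6061
Items = 1.6061 × 52 ≈ 83.52 → 84

84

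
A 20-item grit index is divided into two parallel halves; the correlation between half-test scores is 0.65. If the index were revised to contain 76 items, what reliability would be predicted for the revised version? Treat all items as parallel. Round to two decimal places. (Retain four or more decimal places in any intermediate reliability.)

0.93

Spearman-Brown correction (n = 2): r_full = 2·0.65/(1 + 0.65) = 0.7879
Length factor from 20 to 76 items: n = 76/20 = 3.8000
r_new = n·r_full / (1 + (n − 1)·r_full) = 2.9940 / 3.2061 ≈ 0.9338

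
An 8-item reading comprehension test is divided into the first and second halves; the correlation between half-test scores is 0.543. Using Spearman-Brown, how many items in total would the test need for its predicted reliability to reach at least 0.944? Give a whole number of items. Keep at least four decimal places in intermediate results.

57

Corrected full-test reliability: r_full = 2 × 0.543 / (1 + 0.543) ≈ 0.7038
n = r_tgt(1 − r_full) / [r_full(1 − r_tgt)] = 0.944 × 0.2962 / (0.7038 × 0.056) ≈ 7.0945
Items = 7.0945 × 8 ≈ 56.76 → 57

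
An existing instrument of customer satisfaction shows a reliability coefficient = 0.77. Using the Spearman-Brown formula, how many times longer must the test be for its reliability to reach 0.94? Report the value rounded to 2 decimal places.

4.68

Invert Spearman-Brown to solve for n:
n = r*(1 − r) / [ r (1 − r*) ]
n = [0.94 × 0.23] / [0.77 × 0.06]
  = 0.2162 / 0.0462 = 4.6797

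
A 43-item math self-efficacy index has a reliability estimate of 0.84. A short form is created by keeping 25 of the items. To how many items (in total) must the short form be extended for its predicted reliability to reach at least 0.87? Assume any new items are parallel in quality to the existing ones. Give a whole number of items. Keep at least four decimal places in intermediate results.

55

Short-form reliability: n = 25/43 = 0.5814; r_25 = n·r/(1+(n−1)r) ≈ 0.7532
Then solve for n' with r_old = 0.7532, r_target = 0.87: n' = 0.87(1 − 0.7532)/[0.7532(1 − 0.87)] = 2.1929
Items = 2.1929 × 25 ≈ 54.82 → 55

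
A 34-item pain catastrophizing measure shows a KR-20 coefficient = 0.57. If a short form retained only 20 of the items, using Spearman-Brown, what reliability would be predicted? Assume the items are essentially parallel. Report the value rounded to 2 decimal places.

0.44

Length ratio n = 20/34 = 0.5882
Apply the Spearman-Brown prophecy formula, r' = nr / [1 + (n − 1)r]:
r_new = 0.5882·0.57 / [1 + (0.5882 − 1)·0.57]
     = 0.3353 / 0.7653 = 0.4381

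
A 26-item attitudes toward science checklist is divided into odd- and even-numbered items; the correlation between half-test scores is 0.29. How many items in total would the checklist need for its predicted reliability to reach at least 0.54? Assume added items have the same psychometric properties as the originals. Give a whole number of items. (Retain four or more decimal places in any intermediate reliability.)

38

r_full = 2(0.29)/(1 + 0.29) = 0.4496
n = r_tgt(1 − r_full) / [r_full(1 − r_tgt)] = 0.54 × 0.5504 / (0.4496 × 0.46) ≈ 1.4371
Items = 1.4371 × 26 ≈ 37.36 → 38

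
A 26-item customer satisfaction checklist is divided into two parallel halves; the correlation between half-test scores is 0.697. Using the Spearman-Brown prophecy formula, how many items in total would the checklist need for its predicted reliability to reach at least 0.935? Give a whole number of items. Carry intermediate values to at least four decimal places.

82

Corrected full-test reliability: r_full = 2 × 0.697 / (1 + 0.697) ≈ 0.8214
Solve Spearman-Brown for n: n = 0.935(1 − 0.8214) / [0.8214(1 − 0.935)] = 3.1277
Items = 3.1277 × 26 ≈ 81.32 → 82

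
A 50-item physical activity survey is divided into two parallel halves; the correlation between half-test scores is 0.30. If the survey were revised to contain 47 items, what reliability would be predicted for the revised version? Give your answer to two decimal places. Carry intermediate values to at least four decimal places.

Full-test reliability from the split-half r: r_full = 2(0.30)/(1 + 0.30) = 0.4615
Length factor from 50 to 47 items: n = 47/50 = 0.9400
r_new = n·r_full / (1 + (n − 1)·r_full) = 0.4338 / 0.9723 ≈ 0.4462

0.45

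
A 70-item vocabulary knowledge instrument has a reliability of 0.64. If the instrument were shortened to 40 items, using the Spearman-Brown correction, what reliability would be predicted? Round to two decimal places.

0.50

The new length is 40/70 = 0.5714 times the old.
r_new = (0.5714 × 0.64) / (1 + (0.5714 − 1) × 0.64)
     = 0.3657 / 0.7257 = 0.5039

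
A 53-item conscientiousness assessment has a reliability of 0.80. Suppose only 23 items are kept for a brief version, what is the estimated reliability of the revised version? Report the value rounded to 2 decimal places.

0.63

The new length is 23/53 = 0.434 times the old.
Apply the Spearman-Brown prophecy formula, r' = nr / [1 + (n − 1)r]:
r_new = 0.434·0.80 / [1 + (0.434 − 1)·0.80]
     = 0.3472 / 0.5472 = 0.6345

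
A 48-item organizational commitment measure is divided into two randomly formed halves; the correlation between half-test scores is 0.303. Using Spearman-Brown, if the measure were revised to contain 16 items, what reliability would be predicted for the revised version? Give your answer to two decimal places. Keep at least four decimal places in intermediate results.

0.22

Spearman-Brown correction (n = 2): r_full = 2·0.303/(1 + 0.303) = 0.4651
Length factor from 48 to 16 items: n = 16/48 = 0.3333
r_new = n·r_full / (1 + (n − 1)·r_full) = 0.1550 / 0.6899 ≈ 0.2247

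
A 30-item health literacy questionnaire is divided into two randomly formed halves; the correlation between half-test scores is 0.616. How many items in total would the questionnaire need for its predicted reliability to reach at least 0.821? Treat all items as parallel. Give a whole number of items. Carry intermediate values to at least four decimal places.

43

Corrected full-test reliability: r_full = 2 × 0.616 / (1 + 0.616) ≈ 0.7624
n = r_tgt(1 − r_full) / [r_full(1 − r_tgt)] = 0.821 × 0.2376 / (0.7624 × 0.179) ≈ 1.4294
Required items = 1.4294 × 30 = 42.88, so 43 items.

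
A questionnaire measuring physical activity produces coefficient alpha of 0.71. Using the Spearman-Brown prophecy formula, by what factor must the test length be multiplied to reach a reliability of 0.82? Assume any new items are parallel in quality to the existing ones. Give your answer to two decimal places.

1.86

n = 0.82 × (1 − 0.71) / [ 0.71 × (1 − 0.82) ]
  = 0.2378 / 0.1278 = 1.8607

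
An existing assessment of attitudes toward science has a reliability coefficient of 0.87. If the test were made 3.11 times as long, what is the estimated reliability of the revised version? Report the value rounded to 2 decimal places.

r_new = 3.11·0.87 / [1 + (3.11 − 1)·0.87]
     = 2.7057 / 2.8357 = 0.9542

0.95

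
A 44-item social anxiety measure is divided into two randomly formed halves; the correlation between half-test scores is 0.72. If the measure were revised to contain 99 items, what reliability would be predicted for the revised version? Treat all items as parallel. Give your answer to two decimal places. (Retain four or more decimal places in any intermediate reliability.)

Full-test reliability from the split-half r: r_full = 2(0.72)/(1 + 0.72) = 0.8372
Then adjust to 99 items: n = 99/44 = 2.2500
r_new = n·r_full / (1 + (n − 1)·r_full) = 1.8837 / 2.0465 ≈ 0.9204

0.92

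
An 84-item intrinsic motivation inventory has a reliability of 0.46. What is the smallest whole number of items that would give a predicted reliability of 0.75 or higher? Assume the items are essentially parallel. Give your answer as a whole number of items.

296

Invert Spearman-Brown to solve for n:
n = r_target (1 − r_old) / [ r_old (1 − r_target) ]
n = 0.75(1 − 0.46) / [0.46(1 − 0.75)]
n = 0.4050 / 0.1150 ≈ 3.5217
3.5217 × 84 = 295.82 → 296 items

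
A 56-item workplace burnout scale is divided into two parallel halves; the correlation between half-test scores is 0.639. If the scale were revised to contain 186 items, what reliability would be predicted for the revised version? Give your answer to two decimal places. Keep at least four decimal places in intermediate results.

Full-test reliability from the split-half r: r_full = 2(0.639)/(1 + 0.639) = 0.7797
Length factor from 56 to 186 items: n = 186/56 = 3.3214
r_new = n·r_full / (1 + (n − 1)·r_full) = 2.5897 / 2.8100 ≈ 0.9216

0.92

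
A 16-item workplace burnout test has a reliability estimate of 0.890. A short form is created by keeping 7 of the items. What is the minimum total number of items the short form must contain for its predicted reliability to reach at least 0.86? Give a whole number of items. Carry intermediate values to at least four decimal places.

First, r for the 7-item form: n = 7/16 = 0.4375, so r_7 = 0.4375·0.890/(1 + (0.4375 − 1)·0.890) = 0.7797
Then solve for n' with r_old = 0.7797, r_target = 0.86: n' = 0.86(1 − 0.7797)/[0.7797(1 − 0.86)] = 1.7356
Items = 1.7356 × 7 ≈ 12.15 → 13

13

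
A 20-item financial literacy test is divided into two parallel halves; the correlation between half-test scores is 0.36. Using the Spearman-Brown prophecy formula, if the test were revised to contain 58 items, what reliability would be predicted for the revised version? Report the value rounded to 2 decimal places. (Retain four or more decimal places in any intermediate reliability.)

0.77

Full-test reliability from the split-half r: r_full = 2(0.36)/(1 + 0.36) = 0.5294
Then adjust to 58 items: n = 58/20 = 2.9000
r_new = n·r_full / (1 + (n − 1)·r_full) = 1.5353 / 2.0059 ≈ 0.7654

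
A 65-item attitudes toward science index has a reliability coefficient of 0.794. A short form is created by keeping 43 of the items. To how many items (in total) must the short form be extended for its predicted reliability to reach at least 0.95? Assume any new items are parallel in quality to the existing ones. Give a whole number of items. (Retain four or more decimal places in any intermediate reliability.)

Short-form reliability: n = 43/65 = 0.6615; r_43 = n·r/(1+(n−1)r) ≈ 0.7183
Length factor from the short form to reach 0.95: n' = 0.95(1 − 0.7183) / [0.7183(1 − 0.95)] ≈ 7.4513
Items = 7.4513 × 43 ≈ 320.41 → 321

321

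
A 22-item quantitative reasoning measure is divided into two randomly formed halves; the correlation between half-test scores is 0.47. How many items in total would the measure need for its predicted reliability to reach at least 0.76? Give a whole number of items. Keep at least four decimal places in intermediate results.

40

r_full = 2(0.47)/(1 + 0.47) = 0.6395
Solve Spearman-Brown for n: n = 0.76(1 − 0.6395) / [0.6395(1 − 0.76)] = 1.7851
Items = 1.7851 × 22 ≈ 39.27 → 40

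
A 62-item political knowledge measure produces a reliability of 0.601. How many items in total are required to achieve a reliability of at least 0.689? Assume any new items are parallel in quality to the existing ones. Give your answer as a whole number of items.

92

n = 0.689 × (1 − 0.601) / [ 0.601 × (1 − 0.689) ]
n = 0.274911 / 0.186911 ≈ 1.4708
1.4708 × 62 = 91.19 → 92 items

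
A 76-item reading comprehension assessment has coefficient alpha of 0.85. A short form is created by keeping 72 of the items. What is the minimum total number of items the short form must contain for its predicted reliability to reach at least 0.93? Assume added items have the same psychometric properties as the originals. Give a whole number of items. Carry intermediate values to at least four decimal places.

Short-form reliability: n = 72/76 = 0.9474; r_72 = n·r/(1+(n−1)r) ≈ 0.8430
Length factor from the short form to reach 0.93: n' = 0.93(1 − 0.8430) / [0.8430(1 − 0.93)] ≈ 2.4743
Total items = 2.4743 × 72 = 178.15, rounded up to 179.

179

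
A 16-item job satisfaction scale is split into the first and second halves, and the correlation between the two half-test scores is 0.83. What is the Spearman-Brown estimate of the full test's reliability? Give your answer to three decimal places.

The full test is twice the length of either half (n = 2).
r_full = 2r_hh / (1 + r_hh) = 2 × 0.83 / (1 + 0.83)
r_full = 1.6600 / 1.8300 ≈ 0.9071

0.907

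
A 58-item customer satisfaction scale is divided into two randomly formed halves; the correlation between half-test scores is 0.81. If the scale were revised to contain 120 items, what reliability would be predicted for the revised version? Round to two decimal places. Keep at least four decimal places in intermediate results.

0.95

Full-test reliability from the split-half r: r_full = 2(0.81)/(1 + 0.81) = 0.8950
Then adjust to 120 items: n = 120/58 = 2.0690
r_new = n·r_full / (1 + (n − 1)·r_full) = 1.8518 / 1.9568 ≈ 0.9463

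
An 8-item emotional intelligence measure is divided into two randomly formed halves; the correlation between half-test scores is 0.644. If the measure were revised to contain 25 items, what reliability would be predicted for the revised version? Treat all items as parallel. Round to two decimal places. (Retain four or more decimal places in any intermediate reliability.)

0.92

Spearman-Brown correction (n = 2): r_full = 2·0.644/(1 + 0.644) = 0.7835
Length factor from 8 to 25 items: n = 25/8 = 3.1250
r_new = n·r_full / (1 + (n − 1)·r_full) = 2.4484 / 2.6649 ≈ 0.9188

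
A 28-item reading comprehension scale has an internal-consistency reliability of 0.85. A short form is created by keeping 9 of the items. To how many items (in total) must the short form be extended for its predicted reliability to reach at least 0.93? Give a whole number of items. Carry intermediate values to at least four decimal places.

First, r for the 9-item form: n = 9/28 = 0.3214, so r_9 = 0.3214·0.85/(1 + (0.3214 − 1)·0.85) = 0.6455
Length factor from the short form to reach 0.93: n' = 0.93(1 − 0.6455) / [0.6455(1 − 0.93)] ≈ 7.2963
Items = 7.2963 × 9 ≈ 65.67 → 66

66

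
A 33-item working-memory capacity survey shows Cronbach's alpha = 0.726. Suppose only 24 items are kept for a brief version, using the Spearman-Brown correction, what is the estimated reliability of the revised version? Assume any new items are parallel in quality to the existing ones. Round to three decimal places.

Length ratio n = 24/33 = 0.7273
r_new = 0.7273·0.726 / [1 + (0.7273 − 1)·0.726]
     = 0.5280 / 0.8020 = 0.6584

0.658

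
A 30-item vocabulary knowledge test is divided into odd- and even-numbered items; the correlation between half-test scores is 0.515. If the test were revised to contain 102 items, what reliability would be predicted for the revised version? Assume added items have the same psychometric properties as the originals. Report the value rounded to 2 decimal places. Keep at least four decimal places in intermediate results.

0.88

Spearman-Brown correction (n = 2): r_full = 2·0.515/(1 + 0.515) = 0.6799
Length factor from 30 to 102 items: n = 102/30 = 3.4000
r_new = n·r_full / (1 + (n − 1)·r_full) = 2.3117 / 2.6318 ≈ 0.8784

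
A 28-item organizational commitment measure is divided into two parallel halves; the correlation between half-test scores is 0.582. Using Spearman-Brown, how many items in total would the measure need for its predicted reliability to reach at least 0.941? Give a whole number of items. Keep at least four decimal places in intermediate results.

161

r_full = 2(0.582)/(1 + 0.582) = 0.7358
n = r_tgt(1 − r_full) / [r_full(1 − r_tgt)] = 0.941 × 0.2642 / (0.7358 × 0.059) ≈ 5.7268
Items = 5.7268 × 28 ≈ 160.35 → 161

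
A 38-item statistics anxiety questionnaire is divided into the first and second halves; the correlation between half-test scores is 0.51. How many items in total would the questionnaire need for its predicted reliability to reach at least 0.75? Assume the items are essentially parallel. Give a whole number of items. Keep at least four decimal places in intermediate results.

55

Corrected full-test reliability: r_full = 2 × 0.51 / (1 + 0.51) ≈ 0.6755
Solve Spearman-Brown for n: n = 0.75(1 − 0.6755) / [0.6755(1 − 0.75)] = 1.4412
Items = 1.4412 × 38 ≈ 54.77 → 55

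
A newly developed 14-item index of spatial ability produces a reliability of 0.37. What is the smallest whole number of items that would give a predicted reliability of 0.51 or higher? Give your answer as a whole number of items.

25

Invert Spearman-Brown to solve for n:
n = r*(1 − r) / [ r (1 − r*) ]
n = 0.51(1 − 0.37) / [0.37(1 − 0.51)]
n = 0.3213 / 0.1813 ≈ 1.7722
1.7722 × 14 = 24.81 → 25 items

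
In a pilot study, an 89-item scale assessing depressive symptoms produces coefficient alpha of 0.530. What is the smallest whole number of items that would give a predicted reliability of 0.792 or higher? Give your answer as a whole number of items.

Spearman-Brown solved for the length factor n:
n = r_target (1 − r_old) / [ r_old (1 − r_target) ]
n = 0.792 × (1 − 0.530) / [ 0.530 × (1 − 0.792) ]
n = 0.372240 / 0.110240 ≈ 3.3766
So the test needs 3.3766 × 89 ≈ 300.52 items; rounding up, 301.

301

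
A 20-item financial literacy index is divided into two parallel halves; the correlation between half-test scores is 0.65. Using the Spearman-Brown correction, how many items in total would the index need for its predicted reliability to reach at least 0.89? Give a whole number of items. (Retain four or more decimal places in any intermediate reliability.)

r_full = 2(0.65)/(1 + 0.65) = 0.7879
n = r_tgt(1 − r_full) / [r_full(1 − r_tgt)] = 0.89 × 0.2121 / (0.7879 × 0.11) ≈ 2.1780
Required items = 2.1780 × 20 = 43.56, so 44 items.

44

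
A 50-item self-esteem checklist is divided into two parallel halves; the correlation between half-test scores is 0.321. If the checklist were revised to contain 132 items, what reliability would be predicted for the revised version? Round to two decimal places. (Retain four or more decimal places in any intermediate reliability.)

0.71

Spearman-Brown correction (n = 2): r_full = 2·0.321/(1 + 0.321) = 0.4860
Then adjust to 132 items: n = 132/50 = 2.6400
r_new = n·r_full / (1 + (n − 1)·r_full) = 1.2830 / 1.7970 ≈ 0.7140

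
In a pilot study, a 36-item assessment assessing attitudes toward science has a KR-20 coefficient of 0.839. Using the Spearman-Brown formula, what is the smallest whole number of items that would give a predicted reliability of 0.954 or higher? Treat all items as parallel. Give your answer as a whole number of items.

144

n = 0.954(1 − 0.839) / [0.839(1 − 0.954)]
  = 0.153594 / 0.038594 = 3.9797
Items needed = n × 36 = 3.9797 × 36 ≈ 143.27 → round up to 144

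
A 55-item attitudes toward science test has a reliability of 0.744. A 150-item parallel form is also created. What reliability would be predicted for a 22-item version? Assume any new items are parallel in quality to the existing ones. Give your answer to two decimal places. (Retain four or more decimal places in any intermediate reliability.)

0.54

The 150-item form is not needed; work directly from the 55-item form with n = 22/55 = 0.4000.
r_{22} = n·r / (1 + (n − 1)·r) = 0.2976 / 0.5536 ≈ 0.5376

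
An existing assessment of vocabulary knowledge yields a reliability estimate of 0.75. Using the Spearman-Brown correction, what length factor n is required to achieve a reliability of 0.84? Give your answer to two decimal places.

Invert Spearman-Brown to solve for n:
n = r_target (1 − r_old) / [ r_old (1 − r_target) ]
n = [0.84 × 0.25] / [0.75 × 0.16]
  = 0.2100 / 0.1200 = 1.7500

1.75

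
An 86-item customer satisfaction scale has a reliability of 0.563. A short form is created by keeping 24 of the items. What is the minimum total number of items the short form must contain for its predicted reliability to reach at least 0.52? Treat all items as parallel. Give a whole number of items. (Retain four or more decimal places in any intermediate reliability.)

73

First, r for the 24-item form: n = 24/86 = 0.2791, so r_24 = 0.2791·0.563/(1 + (0.2791 − 1)·0.563) = 0.2645
Then solve for n' with r_old = 0.2645, r_target = 0.52: n' = 0.52(1 − 0.2645)/[0.2645(1 − 0.52)] = 3.0124
Items = 3.0124 × 24 ≈ 72.30 → 73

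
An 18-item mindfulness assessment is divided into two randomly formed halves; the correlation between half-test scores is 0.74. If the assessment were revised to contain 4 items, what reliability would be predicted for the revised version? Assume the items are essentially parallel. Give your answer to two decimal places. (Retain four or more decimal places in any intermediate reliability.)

0.56

First correct the split-half correlation to full-test reliability: r_full = 2 × 0.74 / (1 + 0.74) ≈ 0.8506
Then adjust to 4 items: n = 4/18 = 0.2222
r_new = n·r_full / (1 + (n − 1)·r_full) = 0.1890 / 0.3384 ≈ 0.5585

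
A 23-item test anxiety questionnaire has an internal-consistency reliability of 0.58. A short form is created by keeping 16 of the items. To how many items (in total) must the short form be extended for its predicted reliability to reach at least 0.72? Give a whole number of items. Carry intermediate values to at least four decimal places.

First, r for the 16-item form: n = 16/23 = 0.6957, so r_16 = 0.6957·0.58/(1 + (0.6957 − 1)·0.58) = 0.4900
Length factor from the short form to reach 0.72: n' = 0.72(1 − 0.4900) / [0.4900(1 − 0.72)] ≈ 2.6764
Items = 2.6764 × 16 ≈ 42.82 → 43

43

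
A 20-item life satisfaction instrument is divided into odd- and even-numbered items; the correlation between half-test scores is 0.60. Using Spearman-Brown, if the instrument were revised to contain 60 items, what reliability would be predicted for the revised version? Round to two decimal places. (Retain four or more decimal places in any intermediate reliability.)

0.90

Spearman-Brown correction (n = 2): r_full = 2·0.60/(1 + 0.60) = 0.7500
Length factor from 20 to 60 items: n = 60/20 = 3.0000
r_new = n·r_full / (1 + (n − 1)·r_full) = 2.2500 / 2.5000 ≈ 0.9000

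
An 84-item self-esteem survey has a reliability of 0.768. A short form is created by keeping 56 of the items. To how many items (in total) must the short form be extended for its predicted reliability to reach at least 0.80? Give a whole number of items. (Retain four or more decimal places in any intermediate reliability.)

102

Short-form reliability: n = 56/84 = 0.6667; r_56 = n·r/(1+(n−1)r) ≈ 0.6882
Length factor from the short form to reach 0.80: n' = 0.80(1 − 0.6882) / [0.6882(1 − 0.80)] ≈ 1.8123
Total items = 1.8123 × 56 = 101.49, rounded up to 102.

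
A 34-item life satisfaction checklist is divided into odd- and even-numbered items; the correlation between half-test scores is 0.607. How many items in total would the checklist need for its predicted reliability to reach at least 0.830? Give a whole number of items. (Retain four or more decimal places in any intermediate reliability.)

54

Corrected full-test reliability: r_full = 2 × 0.607 / (1 + 0.607) ≈ 0.7554
n = r_tgt(1 − r_full) / [r_full(1 − r_tgt)] = 0.830 × 0.2446 / (0.7554 × 0.170) ≈ 1.5809
Items = 1.5809 × 34 ≈ 53.75 → 54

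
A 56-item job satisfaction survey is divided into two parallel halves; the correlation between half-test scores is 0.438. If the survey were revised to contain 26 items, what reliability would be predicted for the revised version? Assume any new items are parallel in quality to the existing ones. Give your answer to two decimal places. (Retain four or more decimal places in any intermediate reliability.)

First correct the split-half correlation to full-test reliability: r_full = 2 × 0.438 / (1 + 0.438) ≈ 0.6092
Then adjust to 26 items: n = 26/56 = 0.4643
r_new = n·r_full / (1 + (n − 1)·r_full) = 0.2829 / 0.6737 ≈ 0.4199

0.42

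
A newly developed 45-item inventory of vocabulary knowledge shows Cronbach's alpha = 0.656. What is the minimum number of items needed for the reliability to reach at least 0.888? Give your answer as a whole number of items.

188

n = 0.888(1 − 0.656) / [0.656(1 − 0.888)]
n = 0.305472 / 0.073472 ≈ 4.1577
4.1577 × 45 = 187.10 → 188 items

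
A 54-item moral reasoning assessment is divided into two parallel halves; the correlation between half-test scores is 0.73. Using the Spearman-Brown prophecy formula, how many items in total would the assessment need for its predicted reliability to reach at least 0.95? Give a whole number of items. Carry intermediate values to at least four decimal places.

Corrected full-test reliability: r_full = 2 × 0.73 / (1 + 0.73) ≈ 0.8439
n = r_tgt(1 − r_full) / [r_full(1 − r_tgt)] = 0.95 × 0.1561 / (0.8439 × 0.05) ≈ 3.5145
Items = 3.5145 × 54 ≈ 189.78 → 190

190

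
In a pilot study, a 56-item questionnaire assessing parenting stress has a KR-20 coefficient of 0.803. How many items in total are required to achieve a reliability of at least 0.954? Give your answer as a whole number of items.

285

n = 0.954 × (1 − 0.803) / [ 0.803 × (1 − 0.954) ]
n = 0.187938 / 0.036938 ≈ 5.0879
5.0879 × 56 = 284.92 → 285 items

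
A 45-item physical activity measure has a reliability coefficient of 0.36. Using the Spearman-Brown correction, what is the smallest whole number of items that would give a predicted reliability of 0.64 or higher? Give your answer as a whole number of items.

143

n = 0.64 × (1 − 0.36) / [ 0.36 × (1 − 0.64) ]
  = 0.4096 / 0.1296 = 3.1605
3.1605 × 45 = 142.22 → 143 items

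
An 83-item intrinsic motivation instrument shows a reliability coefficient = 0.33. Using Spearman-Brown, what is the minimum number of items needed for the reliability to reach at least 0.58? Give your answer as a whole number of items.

Invert Spearman-Brown to solve for n:
n = r_target (1 − r_old) / [ r_old (1 − r_target) ]
n = 0.58 × (1 − 0.33) / [ 0.33 × (1 − 0.58) ]
n = 0.3886 / 0.1386 ≈ 2.8038
Items needed = n × 83 = 2.8038 × 83 ≈ 232.72 → round up to 233

233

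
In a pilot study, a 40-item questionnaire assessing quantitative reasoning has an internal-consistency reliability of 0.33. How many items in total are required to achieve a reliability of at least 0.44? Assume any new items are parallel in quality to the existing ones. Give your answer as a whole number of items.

n = [0.44 × 0.67] / [0.33 × 0.56]
n = 0.2948 / 0.1848 ≈ 1.5952
1.5952 × 40 = 63.81 → 64 items

64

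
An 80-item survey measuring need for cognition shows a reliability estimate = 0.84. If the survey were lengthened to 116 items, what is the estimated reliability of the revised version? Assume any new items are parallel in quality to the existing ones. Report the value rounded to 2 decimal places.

0.88

Length ratio n = 116/80 = 1.45
Spearman-Brown: r_new = n·r / (1 + (n − 1)·r)
r_new = (1.45 × 0.84) / (1 + (1.45 − 1) × 0.84)
     = 1.2180 / 1.3780 = 0.8839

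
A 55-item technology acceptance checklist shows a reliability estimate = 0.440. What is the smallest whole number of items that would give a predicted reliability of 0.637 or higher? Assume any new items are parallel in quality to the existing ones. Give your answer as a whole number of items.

123

Invert Spearman-Brown to solve for n:
n = r_target (1 − r_old) / [ r_old (1 − r_target) ]
n = 0.637 × (1 − 0.440) / [ 0.440 × (1 − 0.637) ]
n = 0.356720 / 0.159720 ≈ 2.2334
Items needed = n × 55 = 2.2334 × 55 ≈ 122.84 → round up to 123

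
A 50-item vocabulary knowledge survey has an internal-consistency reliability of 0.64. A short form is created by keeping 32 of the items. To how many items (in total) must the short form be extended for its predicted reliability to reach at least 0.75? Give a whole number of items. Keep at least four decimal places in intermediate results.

85

Short-form reliability: n = 32/50 = 0.6400; r_32 = n·r/(1+(n−1)r) ≈ 0.5322
Length factor from the short form to reach 0.75: n' = 0.75(1 − 0.5322) / [0.5322(1 − 0.75)] ≈ 2.6370
Items = 2.6370 × 32 ≈ 84.38 → 85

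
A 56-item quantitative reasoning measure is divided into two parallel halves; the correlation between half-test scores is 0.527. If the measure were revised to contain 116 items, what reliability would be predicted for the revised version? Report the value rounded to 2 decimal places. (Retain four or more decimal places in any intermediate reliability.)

0.82

First correct the split-half correlation to full-test reliability: r_full = 2 × 0.527 / (1 + 0.527) ≈ 0.6902
Length factor from 56 to 116 items: n = 116/56 = 2.0714
r_new = n·r_full / (1 + (n − 1)·r_full) = 1.4297 / 1.7395 ≈ 0.8219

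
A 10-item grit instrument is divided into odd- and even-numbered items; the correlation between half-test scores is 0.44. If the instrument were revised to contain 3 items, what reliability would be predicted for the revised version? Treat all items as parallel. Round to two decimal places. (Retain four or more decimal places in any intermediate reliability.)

0.32

Full-test reliability from the split-half r: r_full = 2(0.44)/(1 + 0.44) = 0.6111
Then adjust to 3 items: n = 3/10 = 0.3000
r_new = n·r_full / (1 + (n − 1)·r_full) = 0.1833 / 0.5722 ≈ 0.3203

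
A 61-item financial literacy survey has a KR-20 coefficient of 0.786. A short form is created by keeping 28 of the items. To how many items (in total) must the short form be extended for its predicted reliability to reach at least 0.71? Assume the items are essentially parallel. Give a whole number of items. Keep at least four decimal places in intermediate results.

41

Short-form reliability: n = 28/61 = 0.4590; r_28 = n·r/(1+(n−1)r) ≈ 0.6277
Then solve for n' with r_old = 0.6277, r_target = 0.71: n' = 0.71(1 − 0.6277)/[0.6277(1 − 0.71)] = 1.4521
Total items = 1.4521 × 28 = 40.66, rounded up to 41.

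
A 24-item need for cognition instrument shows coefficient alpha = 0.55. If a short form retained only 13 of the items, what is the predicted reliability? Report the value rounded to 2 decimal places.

0.40

n = 13/24 = 0.5417
r_new = 0.5417·0.55 / [1 + (0.5417 − 1)·0.55]
r_new = 0.2979 / 0.7479 ≈ 0.3983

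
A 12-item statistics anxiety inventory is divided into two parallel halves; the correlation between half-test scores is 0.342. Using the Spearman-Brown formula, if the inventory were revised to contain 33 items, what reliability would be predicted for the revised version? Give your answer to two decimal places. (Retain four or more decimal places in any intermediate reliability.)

Spearman-Brown correction (n = 2): r_full = 2·0.342/(1 + 0.342) = 0.5097
Then adjust to 33 items: n = 33/12 = 2.7500
r_new = n·r_full / (1 + (n − 1)·r_full) = 1.4017 / 1.8920 ≈ 0.7409

0.74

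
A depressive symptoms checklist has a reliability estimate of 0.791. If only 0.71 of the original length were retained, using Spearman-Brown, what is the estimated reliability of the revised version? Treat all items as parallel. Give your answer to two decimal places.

By Spearman-Brown, r_new = n r / (1 + (n − 1) r).
r_new = 0.71·0.791 / [1 + (0.71 − 1)·0.791]
r_new = 0.5616 / 0.7706 ≈ 0.7288

0.73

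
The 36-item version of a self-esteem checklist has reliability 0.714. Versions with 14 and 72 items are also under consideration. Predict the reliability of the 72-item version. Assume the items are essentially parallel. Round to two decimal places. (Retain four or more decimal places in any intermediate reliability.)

0.83

The 14-item form is not needed; work directly from the 36-item form with n = 72/36 = 2.0000.
r_{72} = n·r / (1 + (n − 1)·r) = 1.4280 / 1.7140 ≈ 0.8331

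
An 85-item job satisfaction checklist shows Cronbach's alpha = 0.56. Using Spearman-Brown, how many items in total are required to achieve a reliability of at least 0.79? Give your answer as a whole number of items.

252

n = [0.79 × 0.44] / [0.56 × 0.21]
  = 0.3476 / 0.1176 = 2.9558
Items needed = n × 85 = 2.9558 × 85 ≈ 251.24 → round up to 252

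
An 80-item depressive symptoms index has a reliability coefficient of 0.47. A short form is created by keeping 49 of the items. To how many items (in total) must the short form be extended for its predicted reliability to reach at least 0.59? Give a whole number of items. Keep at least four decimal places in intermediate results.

First, r for the 49-item form: n = 49/80 = 0.6125, so r_49 = 0.6125·0.47/(1 + (0.6125 − 1)·0.47) = 0.3520
Length factor from the short form to reach 0.59: n' = 0.59(1 − 0.3520) / [0.3520(1 − 0.59)] ≈ 2.6491
Items = 2.6491 × 49 ≈ 129.81 → 130

130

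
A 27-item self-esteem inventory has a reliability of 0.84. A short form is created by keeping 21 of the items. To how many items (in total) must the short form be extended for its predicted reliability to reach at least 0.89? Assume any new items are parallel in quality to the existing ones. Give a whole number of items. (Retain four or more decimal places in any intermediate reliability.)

First, r for the 21-item form: n = 21/27 = 0.7778, so r_21 = 0.7778·0.84/(1 + (0.7778 − 1)·0.84) = 0.8033
Then solve for n' with r_old = 0.8033, r_target = 0.89: n' = 0.89(1 − 0.8033)/[0.8033(1 − 0.89)] = 1.9812
Total items = 1.9812 × 21 = 41.61, rounded up to 42.

42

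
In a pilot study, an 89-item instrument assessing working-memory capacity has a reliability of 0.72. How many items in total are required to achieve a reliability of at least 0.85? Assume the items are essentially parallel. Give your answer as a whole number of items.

197

Rearranging the Spearman-Brown formula for n,
n = r*(1 − r) / [ r (1 − r*) ]
n = 0.85 × (1 − 0.72) / [ 0.72 × (1 − 0.85) ]
  = 0.2380 / 0.1080 = 2.2037
2.2037 × 89 = 196.13 → 197 items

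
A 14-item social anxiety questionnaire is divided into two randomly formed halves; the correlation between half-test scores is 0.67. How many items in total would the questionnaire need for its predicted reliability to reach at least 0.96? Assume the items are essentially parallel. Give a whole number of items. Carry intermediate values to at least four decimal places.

83

Corrected full-test reliability: r_full = 2 × 0.67 / (1 + 0.67) ≈ 0.8024
Solve Spearman-Brown for n: n = 0.96(1 − 0.8024) / [0.8024(1 − 0.96)] = 5.9103
Items = 5.9103 × 14 ≈ 82.74 → 83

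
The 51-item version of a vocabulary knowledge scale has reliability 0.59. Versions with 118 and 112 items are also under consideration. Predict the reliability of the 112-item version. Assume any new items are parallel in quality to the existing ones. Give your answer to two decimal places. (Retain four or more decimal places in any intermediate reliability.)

0.76

Only the ratio of lengths matters: n = 112/51 = 2.1961
r_{112} = n·r / (1 + (n − 1)·r) = 1.2957 / 1.7057 ≈ 0.7596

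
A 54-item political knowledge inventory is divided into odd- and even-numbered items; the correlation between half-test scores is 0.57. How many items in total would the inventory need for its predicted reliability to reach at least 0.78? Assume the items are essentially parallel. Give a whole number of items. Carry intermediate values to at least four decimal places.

Corrected full-test reliability: r_full = 2 × 0.57 / (1 + 0.57) ≈ 0.7261
n = r_tgt(1 − r_full) / [r_full(1 − r_tgt)] = 0.78 × 0.2739 / (0.7261 × 0.22) ≈ 1.3374
Items = 1.3374 × 54 ≈ 72.22 → 73

73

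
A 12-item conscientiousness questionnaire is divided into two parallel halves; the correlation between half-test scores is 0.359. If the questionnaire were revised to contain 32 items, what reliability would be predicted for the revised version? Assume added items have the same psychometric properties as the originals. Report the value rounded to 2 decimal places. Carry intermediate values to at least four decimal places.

First correct the split-half correlation to full-test reliability: r_full = 2 × 0.359 / (1 + 0.359) ≈ 0.5283
Length factor from 12 to 32 items: n = 32/12 = 2.6667
r_new = n·r_full / (1 + (n − 1)·r_full) = 1.4088 / 1.8805 ≈ 0.7492

0.75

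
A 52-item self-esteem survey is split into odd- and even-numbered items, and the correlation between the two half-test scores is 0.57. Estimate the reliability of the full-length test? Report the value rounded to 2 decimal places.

0.73

Apply the Spearman-Brown correction with n = 2:
r_full = 2r_hh / (1 + r_hh) = 2 × 0.57 / (1 + 0.57)
r_full = 1.1400 / 1.5700 ≈ 0.7261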